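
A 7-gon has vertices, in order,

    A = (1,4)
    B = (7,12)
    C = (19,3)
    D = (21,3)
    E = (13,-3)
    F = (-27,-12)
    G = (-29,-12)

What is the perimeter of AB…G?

114

|AB| = √((6)² + (8)²) = √100 = 10
|BC| = √((12)² + (-9)²) = √225 = 15
|CD| = √((2)² + (0)²) = √4 = 2
|DE| = √((-8)² + (-6)²) = √100 = 10
|EF| = √((-40)² + (-9)²) = √1681 = 41
|FG| = √((-2)² + (0)²) = √4 = 2
|GA| = √((30)² + (16)²) = √1156 = 34
Perimeter = 10 + 15 + 2 + 10 + 41 + 2 + 34 = 114.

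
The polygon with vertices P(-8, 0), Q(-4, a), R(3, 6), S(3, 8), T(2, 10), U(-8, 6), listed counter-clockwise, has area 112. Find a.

-8

The doubled signed area Σ (x_i y_{i+1} − x_{i+1} y_i) is linear in a.
With a=0 it equals 136; the coefficient of a is -11 (from the two edges through Q).
So -11·a + 136 = 2·112 = 224 ⇒ a = -8.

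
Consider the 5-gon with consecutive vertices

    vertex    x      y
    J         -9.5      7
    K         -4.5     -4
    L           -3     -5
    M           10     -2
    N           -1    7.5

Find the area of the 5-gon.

136.625

Apply the shoelace formula: 2A = Σ (x_i·y_{i+1} − x_{i+1}·y_i), indices taken mod 5.
Cross-terms: 69.5, 10.5, 56, 73, 64.25  ⇒  Σ = 273.25
Area = |Σ|/2 = 136.625.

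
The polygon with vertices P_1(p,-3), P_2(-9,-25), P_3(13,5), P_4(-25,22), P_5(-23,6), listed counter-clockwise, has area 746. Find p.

Write out the shoelace sum; only the two edges meeting at P_1 involve p:
2·Area = [((-23)·(-3) − p·6) + (p·(-25) − (-9)·(-3))] + 1047
       = -31·p + 1089 = 1492
⇒ p = -13.

-13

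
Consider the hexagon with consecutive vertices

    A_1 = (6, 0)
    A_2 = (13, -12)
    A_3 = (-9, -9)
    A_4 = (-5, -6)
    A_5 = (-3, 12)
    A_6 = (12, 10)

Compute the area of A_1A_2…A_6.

Apply the surveyor's formula: 2A = Σ (x_i·y_{i+1} − x_{i+1}·y_i), indices taken mod 6.
Σ = (-72) + (-225) + (9) + (-78) + (-174) + (-60) = -600
Area = |Σ|/2 = 300.

300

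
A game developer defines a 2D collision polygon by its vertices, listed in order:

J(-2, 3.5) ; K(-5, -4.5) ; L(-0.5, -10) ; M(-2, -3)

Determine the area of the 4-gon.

Apply the shoelace (surveyor's) formula: 2A = Σ (x_i·y_{i+1} − x_{i+1}·y_i), indices taken mod 4.
Σ = (26.5) + (47.75) + (-18.5) + (-13) = 42.75
Area = |Σ|/2 = 21.375.

21.375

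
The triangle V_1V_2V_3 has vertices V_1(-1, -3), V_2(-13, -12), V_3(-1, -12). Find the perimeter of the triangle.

|V_1V_2| = √((-12)² + (-9)²) = √225 = 15
|V_2V_3| = √((12)² + (0)²) = √144 = 12
|V_3V_1| = √((0)² + (9)²) = √81 = 9
Perimeter = 15 + 12 + 9 = 36.

36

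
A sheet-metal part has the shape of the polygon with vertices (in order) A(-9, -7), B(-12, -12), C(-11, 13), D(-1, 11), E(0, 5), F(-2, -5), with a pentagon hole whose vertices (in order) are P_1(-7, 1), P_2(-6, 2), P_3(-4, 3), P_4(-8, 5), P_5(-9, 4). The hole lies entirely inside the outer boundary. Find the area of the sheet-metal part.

190

Outer boundary:
Cross-terms: 24, -288, -108, -5, 10, -31  ⇒  Σ = -398
Area = |Σ|/2 = 199.
Hole:
Apply Gauss's area formula: 2A = Σ (x_i·y_{i+1} − x_{i+1}·y_i), indices taken mod 5.
Σ = (-8) + (-10) + (4) + (13) + (19) = 18
Area = |Σ|/2 = 9.
Net area = 199 − 9 = 190.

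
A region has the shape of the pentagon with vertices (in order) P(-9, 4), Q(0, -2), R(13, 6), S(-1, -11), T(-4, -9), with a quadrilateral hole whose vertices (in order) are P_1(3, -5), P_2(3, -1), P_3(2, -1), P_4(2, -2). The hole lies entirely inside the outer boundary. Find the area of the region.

Outer boundary:
Apply the shoelace formula: 2A = Σ (x_i·y_{i+1} − x_{i+1}·y_i), indices taken mod 5.
Σ = (18) + (26) + (-137) + (-35) + (-97) = -225
Area = |Σ|/2 = 112.5.
Hole:
Apply the surveyor's formula: 2A = Σ (x_i·y_{i+1} − x_{i+1}·y_i), indices taken mod 4.
Cross-terms: 12, -1, -2, -4  ⇒  Σ = 5
Area = |Σ|/2 = 2.5.
Net area = 112.5 − 2.5 = 110.

110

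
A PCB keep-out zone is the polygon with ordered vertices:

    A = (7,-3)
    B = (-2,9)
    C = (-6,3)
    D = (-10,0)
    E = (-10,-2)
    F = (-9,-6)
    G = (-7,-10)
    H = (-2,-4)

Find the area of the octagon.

143.5

Apply Gauss's area formula: 2A = Σ (x_i·y_{i+1} − x_{i+1}·y_i), indices taken mod 8.
Σ = (57) + (48) + (30) + (20) + (42) + (48) + (8) + (34) = 287
Area = |Σ|/2 = 143.5.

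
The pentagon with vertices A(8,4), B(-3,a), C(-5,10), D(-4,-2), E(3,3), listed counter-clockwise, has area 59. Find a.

The doubled signed area Σ (x_i y_{i+1} − x_{i+1} y_i) is linear in a.
With a=0 it equals 14; the coefficient of a is 13 (from the two edges through B).
So 13·a + 14 = 2·59 = 118 ⇒ a = 8.

8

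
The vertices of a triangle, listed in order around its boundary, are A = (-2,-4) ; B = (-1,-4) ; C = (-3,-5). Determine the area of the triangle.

0.5

Apply Gauss's area formula: 2A = Σ (x_i·y_{i+1} − x_{i+1}·y_i), indices taken mod 3.
A→B: (-2)(-4) − (-1)(-4) = 4
B→C: (-1)(-5) − (-3)(-4) = -7
C→A: (-3)(-4) − (-2)(-5) = 2
Σ = -1
Area = |Σ|/2 = 0.5.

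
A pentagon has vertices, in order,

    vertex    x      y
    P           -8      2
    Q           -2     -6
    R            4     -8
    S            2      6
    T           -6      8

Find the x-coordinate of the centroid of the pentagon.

-284/177

Apply the shoelace (surveyor's) formula. First the cross-terms c_i = x_i·y_{i+1} − x_{i+1}·y_i:
  52, 40, 40, 52, 52  ⇒  2A = 236, A = 118.
Then Σ (x_i + x_{i+1})·c_i = -1136, so x̄ = -1136 / (6·118) = -284/177.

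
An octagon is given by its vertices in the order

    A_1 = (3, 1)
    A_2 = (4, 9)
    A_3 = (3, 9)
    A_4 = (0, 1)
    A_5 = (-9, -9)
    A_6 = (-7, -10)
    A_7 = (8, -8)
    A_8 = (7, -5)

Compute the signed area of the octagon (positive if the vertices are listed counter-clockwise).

Apply Gauss's area formula: 2A = Σ (x_i·y_{i+1} − x_{i+1}·y_i), indices taken mod 8.
Σ = (23) + (9) + (3) + (9) + (27) + (136) + (16) + (22) = 245
Signed area = Σ/2 = 122.5 (positive ⇒ counter-clockwise traversal).

122.5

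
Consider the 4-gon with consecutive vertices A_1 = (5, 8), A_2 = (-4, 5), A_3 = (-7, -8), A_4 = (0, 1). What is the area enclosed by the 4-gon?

A_1→A_2: (5)(5) − (-4)(8) = 57
A_2→A_3: (-4)(-8) − (-7)(5) = 67
A_3→A_4: (-7)(1) − (0)(-8) = -7
A_4→A_1: (0)(8) − (5)(1) = -5
Σ = 112
Area = |Σ|/2 = 56.

56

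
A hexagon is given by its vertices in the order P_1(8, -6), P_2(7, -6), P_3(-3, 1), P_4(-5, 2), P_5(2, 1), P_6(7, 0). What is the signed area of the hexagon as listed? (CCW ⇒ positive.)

Cross-terms: -6, -11, -1, -9, -7, -42  ⇒  Σ = -76
Signed area = Σ/2 = -38 (negative ⇒ clockwise traversal).

-38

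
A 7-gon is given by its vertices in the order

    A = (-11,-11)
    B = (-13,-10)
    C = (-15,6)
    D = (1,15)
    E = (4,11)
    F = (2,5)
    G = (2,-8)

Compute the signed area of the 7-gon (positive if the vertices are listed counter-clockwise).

Σ = (-33) + (-228) + (-231) + (-49) + (-2) + (-26) + (-110) = -679
Signed area = Σ/2 = -339.5 (negative ⇒ clockwise traversal).

-339.5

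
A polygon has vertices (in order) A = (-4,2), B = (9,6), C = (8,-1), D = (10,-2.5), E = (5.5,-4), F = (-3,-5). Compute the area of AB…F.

Apply the shoelace formula: 2A = Σ (x_i·y_{i+1} − x_{i+1}·y_i), indices taken mod 6.
Σ = (-42) + (-57) + (-10) + (-26.25) + (-39.5) + (-26) = -200.75
Area = |Σ|/2 = 100.375.

100.375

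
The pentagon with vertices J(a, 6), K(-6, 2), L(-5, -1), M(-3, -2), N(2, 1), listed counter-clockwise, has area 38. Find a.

The doubled signed area Σ (x_i y_{i+1} − x_{i+1} y_i) is linear in a.
With a=0 it equals 72; the coefficient of a is 1 (from the two edges through J).
So 1·a + 72 = 2·38 = 76 ⇒ a = 4.

4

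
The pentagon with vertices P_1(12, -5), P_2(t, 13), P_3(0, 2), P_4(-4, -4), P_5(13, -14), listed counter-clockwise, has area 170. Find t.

Write out the shoelace sum; only the two edges meeting at P_2 involve t:
2·Area = [(12·13 − t·(-5)) + (t·2 − 0·13)] + 219
       = 7·t + 375 = 340
⇒ t = -5.

-5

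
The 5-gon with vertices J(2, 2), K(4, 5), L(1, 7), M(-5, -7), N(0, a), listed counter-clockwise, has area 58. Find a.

-9

The doubled signed area Σ (x_i y_{i+1} − x_{i+1} y_i) is linear in a.
With a=0 it equals 53; the coefficient of a is -7 (from the two edges through N).
So -7·a + 53 = 2·58 = 116 ⇒ a = -9.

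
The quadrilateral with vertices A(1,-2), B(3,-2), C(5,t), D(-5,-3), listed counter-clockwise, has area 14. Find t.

The doubled signed area Σ (x_i y_{i+1} − x_{i+1} y_i) is linear in t.
With t=0 it equals 12; the coefficient of t is 8 (from the two edges through C).
So 8·t + 12 = 2·14 = 28 ⇒ t = 2.

2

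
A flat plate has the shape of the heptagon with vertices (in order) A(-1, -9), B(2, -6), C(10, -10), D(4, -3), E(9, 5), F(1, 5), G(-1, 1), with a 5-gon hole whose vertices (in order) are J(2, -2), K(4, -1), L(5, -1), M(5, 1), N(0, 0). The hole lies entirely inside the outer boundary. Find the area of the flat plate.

Outer boundary:
Apply the surveyor's formula: 2A = Σ (x_i·y_{i+1} − x_{i+1}·y_i), indices taken mod 7.
Σ = (24) + (40) + (10) + (47) + (40) + (6) + (10) = 177
Area = |Σ|/2 = 88.5.
Hole:
Apply the surveyor's formula: 2A = Σ (x_i·y_{i+1} − x_{i+1}·y_i), indices taken mod 5.
Cross-terms: 6, 1, 10, 0, 0  ⇒  Σ = 17
Area = |Σ|/2 = 8.5.
Net area = 88.5 − 8.5 = 80.

80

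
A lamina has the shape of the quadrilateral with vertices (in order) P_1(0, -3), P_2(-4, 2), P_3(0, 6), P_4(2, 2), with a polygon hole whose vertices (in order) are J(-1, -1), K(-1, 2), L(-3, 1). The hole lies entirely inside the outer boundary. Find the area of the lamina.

24

Outer boundary:
Apply Gauss's area formula: 2A = Σ (x_i·y_{i+1} − x_{i+1}·y_i), indices taken mod 4.
Σ = (-12) + (-24) + (-12) + (-6) = -54
Area = |Σ|/2 = 27.
Hole:
J→K: (-1)(2) − (-1)(-1) = -3
K→L: (-1)(1) − (-3)(2) = 5
L→J: (-3)(-1) − (-1)(1) = 4
Σ = 6
Area = |Σ|/2 = 3.
Net area = 27 − 3 = 24.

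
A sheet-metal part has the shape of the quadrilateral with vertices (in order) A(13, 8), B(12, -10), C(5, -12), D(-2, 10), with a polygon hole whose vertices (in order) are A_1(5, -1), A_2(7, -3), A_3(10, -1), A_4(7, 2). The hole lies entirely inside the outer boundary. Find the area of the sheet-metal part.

207.5

Outer boundary:
Apply the shoelace formula: 2A = Σ (x_i·y_{i+1} − x_{i+1}·y_i), indices taken mod 4.
Cross-terms: -226, -94, 26, -146  ⇒  Σ = -440
Area = |Σ|/2 = 220.
Hole:
Σ = (-8) + (23) + (27) + (-17) = 25
Area = |Σ|/2 = 12.5.
Net area = 220 − 12.5 = 207.5.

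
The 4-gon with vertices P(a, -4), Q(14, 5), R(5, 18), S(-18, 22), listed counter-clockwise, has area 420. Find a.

The doubled signed area Σ (x_i y_{i+1} − x_{i+1} y_i) is linear in a.
With a=0 it equals 789; the coefficient of a is -17 (from the two edges through P).
So -17·a + 789 = 2·420 = 840 ⇒ a = -3.

-3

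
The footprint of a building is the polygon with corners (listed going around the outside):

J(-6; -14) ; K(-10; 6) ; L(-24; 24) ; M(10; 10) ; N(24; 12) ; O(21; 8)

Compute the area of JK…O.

J→K: (-6)(6) − (-10)(-14) = -176
K→L: (-10)(24) − (-24)(6) = -96
L→M: (-24)(10) − (10)(24) = -480
M→N: (10)(12) − (24)(10) = -120
N→O: (24)(8) − (21)(12) = -60
O→J: (21)(-14) − (-6)(8) = -246
Σ = -1178
Area = |Σ|/2 = 589.

589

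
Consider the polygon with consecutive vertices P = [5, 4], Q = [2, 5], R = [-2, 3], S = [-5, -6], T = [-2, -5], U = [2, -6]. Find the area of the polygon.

P→Q: (5)(5) − (2)(4) = 17
Q→R: (2)(3) − (-2)(5) = 16
R→S: (-2)(-6) − (-5)(3) = 27
S→T: (-5)(-5) − (-2)(-6) = 13
T→U: (-2)(-6) − (2)(-5) = 22
U→P: (2)(4) − (5)(-6) = 38
Σ = 133
Area = |Σ|/2 = 66.5.

66.5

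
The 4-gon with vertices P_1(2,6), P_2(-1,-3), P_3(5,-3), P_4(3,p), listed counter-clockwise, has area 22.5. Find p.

0

The doubled signed area Σ (x_i y_{i+1} − x_{i+1} y_i) is linear in p.
With p=0 it equals 45; the coefficient of p is 3 (from the two edges through P_4).
So 3·p + 45 = 2·22.5 = 45 ⇒ p = 0.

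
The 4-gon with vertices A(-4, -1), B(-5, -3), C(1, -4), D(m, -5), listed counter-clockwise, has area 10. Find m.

5

Write out the shoelace sum; only the two edges meeting at D involve m:
2·Area = [(1·(-5) − m·(-4)) + (m·(-1) − (-4)·(-5))] + 30
       = 3·m + 5 = 20
⇒ m = 5.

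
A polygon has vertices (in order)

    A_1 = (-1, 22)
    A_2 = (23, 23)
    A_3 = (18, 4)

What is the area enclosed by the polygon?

225.5

Σ = (-529) + (-322) + (400) = -451
Area = |Σ|/2 = 225.5.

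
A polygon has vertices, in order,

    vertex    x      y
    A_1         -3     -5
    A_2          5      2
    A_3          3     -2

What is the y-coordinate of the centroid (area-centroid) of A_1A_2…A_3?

-5/3

Apply the shoelace formula. First the cross-terms c_i = x_i·y_{i+1} − x_{i+1}·y_i:
  19, -16, -21  ⇒  2A = -18, A = -9.
Then Σ (y_i + y_{i+1})·c_i = 90, so ȳ = 90 / (6·(-9)) = -5/3.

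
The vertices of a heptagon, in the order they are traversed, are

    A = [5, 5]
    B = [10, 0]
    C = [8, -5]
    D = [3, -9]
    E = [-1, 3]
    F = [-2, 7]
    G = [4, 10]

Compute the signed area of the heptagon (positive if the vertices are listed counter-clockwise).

-118

Apply the shoelace formula: 2A = Σ (x_i·y_{i+1} − x_{i+1}·y_i), indices taken mod 7.
Σ = (-50) + (-50) + (-57) + (0) + (-1) + (-48) + (-30) = -236
Signed area = Σ/2 = -118 (negative ⇒ clockwise traversal).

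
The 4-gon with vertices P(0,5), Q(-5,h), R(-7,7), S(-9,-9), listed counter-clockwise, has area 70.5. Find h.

Write out the shoelace sum; only the two edges meeting at Q involve h:
2·Area = [(0·h − (-5)·5) + ((-5)·7 − (-7)·h)] + 81
       = 7·h + 71 = 141
⇒ h = 10.

10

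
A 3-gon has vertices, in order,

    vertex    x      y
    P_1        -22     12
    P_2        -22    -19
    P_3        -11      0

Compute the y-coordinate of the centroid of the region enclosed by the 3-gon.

Apply the surveyor's formula. First the cross-terms c_i = x_i·y_{i+1} − x_{i+1}·y_i:
  682, -209, -132  ⇒  2A = 341, A = 170.5.
Then Σ (y_i + y_{i+1})·c_i = -2387, so ȳ = -2387 / (6·170.5) = -7/3.

-7/3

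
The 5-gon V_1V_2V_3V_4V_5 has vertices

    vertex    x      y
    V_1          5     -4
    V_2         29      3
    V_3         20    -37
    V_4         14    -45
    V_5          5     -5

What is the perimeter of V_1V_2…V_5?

|V_1V_2| = √((24)² + (7)²) = √625 = 25
|V_2V_3| = √((-9)² + (-40)²) = √1681 = 41
|V_3V_4| = √((-6)² + (-8)²) = √100 = 10
|V_4V_5| = √((-9)² + (40)²) = √1681 = 41
|V_5V_1| = √((0)² + (1)²) = √1 = 1
Perimeter = 25 + 41 + 10 + 41 + 1 = 118.

118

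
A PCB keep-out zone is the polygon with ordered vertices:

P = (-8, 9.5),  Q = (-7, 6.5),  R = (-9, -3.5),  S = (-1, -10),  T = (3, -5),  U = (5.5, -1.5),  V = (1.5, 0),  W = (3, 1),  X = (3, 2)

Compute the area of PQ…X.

146.625

Σ = (14.5) + (83) + (86.5) + (35) + (23) + (2.25) + (1.5) + (3) + (44.5) = 293.25
Area = |Σ|/2 = 146.625.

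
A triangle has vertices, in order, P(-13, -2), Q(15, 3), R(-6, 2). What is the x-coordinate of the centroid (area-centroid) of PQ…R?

-4/3

Apply the shoelace (surveyor's) formula. First the cross-terms c_i = x_i·y_{i+1} − x_{i+1}·y_i:
  -9, 48, 38  ⇒  2A = 77, A = 38.5.
Then Σ (x_i + x_{i+1})·c_i = -308, so x̄ = -308 / (6·38.5) = -4/3.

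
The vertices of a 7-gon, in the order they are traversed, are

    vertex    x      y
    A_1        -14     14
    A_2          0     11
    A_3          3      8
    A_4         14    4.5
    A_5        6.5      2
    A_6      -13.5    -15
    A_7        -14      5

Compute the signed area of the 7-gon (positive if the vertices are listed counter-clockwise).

-380.375

Σ = (-154) + (-33) + (-98.5) + (-1.25) + (-70.5) + (-277.5) + (-126) = -760.75
Signed area = Σ/2 = -380.375 (negative ⇒ clockwise traversal).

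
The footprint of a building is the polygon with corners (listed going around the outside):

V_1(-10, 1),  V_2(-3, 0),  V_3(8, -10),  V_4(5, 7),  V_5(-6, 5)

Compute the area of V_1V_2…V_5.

V_1→V_2: (-10)(0) − (-3)(1) = 3
V_2→V_3: (-3)(-10) − (8)(0) = 30
V_3→V_4: (8)(7) − (5)(-10) = 106
V_4→V_5: (5)(5) − (-6)(7) = 67
V_5→V_1: (-6)(1) − (-10)(5) = 44
Σ = 250
Area = |Σ|/2 = 125.

125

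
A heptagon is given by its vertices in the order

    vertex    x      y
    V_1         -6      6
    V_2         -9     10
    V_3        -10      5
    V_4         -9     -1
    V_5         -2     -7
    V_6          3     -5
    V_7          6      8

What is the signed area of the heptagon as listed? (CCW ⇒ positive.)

Σ = (-6) + (55) + (55) + (61) + (31) + (54) + (84) = 334
Signed area = Σ/2 = 167 (positive ⇒ counter-clockwise traversal).

167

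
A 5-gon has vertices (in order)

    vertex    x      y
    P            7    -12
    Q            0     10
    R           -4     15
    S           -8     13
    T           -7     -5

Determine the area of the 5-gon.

214

Cross-terms: 70, 40, 68, 131, 119  ⇒  Σ = 428
Area = |Σ|/2 = 214.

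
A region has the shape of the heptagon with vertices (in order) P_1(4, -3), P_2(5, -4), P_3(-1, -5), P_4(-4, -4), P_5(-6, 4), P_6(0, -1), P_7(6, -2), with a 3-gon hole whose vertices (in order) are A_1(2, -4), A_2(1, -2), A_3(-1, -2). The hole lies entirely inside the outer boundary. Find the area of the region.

Outer boundary:
Apply the shoelace (surveyor's) formula: 2A = Σ (x_i·y_{i+1} − x_{i+1}·y_i), indices taken mod 7.
Σ = (-1) + (-29) + (-16) + (-40) + (6) + (6) + (-10) = -84
Area = |Σ|/2 = 42.
Hole:
Cross-terms: 0, -4, 8  ⇒  Σ = 4
Area = |Σ|/2 = 2.
Net area = 42 − 2 = 40.

40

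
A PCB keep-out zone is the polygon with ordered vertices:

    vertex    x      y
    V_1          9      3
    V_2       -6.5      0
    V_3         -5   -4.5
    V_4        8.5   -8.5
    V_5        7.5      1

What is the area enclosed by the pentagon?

107.625

Apply the surveyor's formula: 2A = Σ (x_i·y_{i+1} − x_{i+1}·y_i), indices taken mod 5.
Σ = (19.5) + (29.25) + (80.75) + (72.25) + (13.5) = 215.25
Area = |Σ|/2 = 107.625.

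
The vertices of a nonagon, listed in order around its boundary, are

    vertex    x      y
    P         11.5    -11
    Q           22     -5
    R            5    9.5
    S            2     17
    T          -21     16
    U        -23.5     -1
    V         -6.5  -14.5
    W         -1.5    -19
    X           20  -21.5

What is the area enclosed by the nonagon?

Cross-terms: 184.5, 234, 66, 389, 397, 334.25, 101.75, 412.25, 27.25  ⇒  Σ = 2146
Area = |Σ|/2 = 1073.

1073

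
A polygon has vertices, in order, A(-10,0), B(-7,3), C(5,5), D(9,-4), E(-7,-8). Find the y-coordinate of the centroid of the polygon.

Apply the shoelace formula. First the cross-terms c_i = x_i·y_{i+1} − x_{i+1}·y_i:
  -30, -50, -65, -100, -80  ⇒  2A = -325, A = -162.5.
Then Σ (y_i + y_{i+1})·c_i = 1285, so ȳ = 1285 / (6·(-162.5)) = -257/195.

-257/195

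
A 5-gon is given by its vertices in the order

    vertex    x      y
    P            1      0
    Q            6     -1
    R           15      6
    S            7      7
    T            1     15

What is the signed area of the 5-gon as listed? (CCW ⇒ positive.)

Apply the surveyor's formula: 2A = Σ (x_i·y_{i+1} − x_{i+1}·y_i), indices taken mod 5.
P→Q: (1)(-1) − (6)(0) = -1
Q→R: (6)(6) − (15)(-1) = 51
R→S: (15)(7) − (7)(6) = 63
S→T: (7)(15) − (1)(7) = 98
T→P: (1)(0) − (1)(15) = -15
Σ = 196
Signed area = Σ/2 = 98 (positive ⇒ counter-clockwise traversal).

98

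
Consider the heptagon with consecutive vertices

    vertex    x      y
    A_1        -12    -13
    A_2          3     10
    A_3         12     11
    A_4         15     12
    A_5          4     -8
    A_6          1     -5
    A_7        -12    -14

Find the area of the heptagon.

Cross-terms: -81, -87, -21, -168, -12, -74, -12  ⇒  Σ = -455
Area = |Σ|/2 = 227.5.

227.5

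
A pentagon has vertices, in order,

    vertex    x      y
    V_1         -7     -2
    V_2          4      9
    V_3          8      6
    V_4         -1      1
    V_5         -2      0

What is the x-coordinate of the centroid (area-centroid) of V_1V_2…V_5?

355/249

Apply Gauss's area formula. First the cross-terms c_i = x_i·y_{i+1} − x_{i+1}·y_i:
  -55, -48, 14, 2, 4  ⇒  2A = -83, A = -41.5.
Then Σ (x_i + x_{i+1})·c_i = -355, so x̄ = -355 / (6·(-41.5)) = 355/249.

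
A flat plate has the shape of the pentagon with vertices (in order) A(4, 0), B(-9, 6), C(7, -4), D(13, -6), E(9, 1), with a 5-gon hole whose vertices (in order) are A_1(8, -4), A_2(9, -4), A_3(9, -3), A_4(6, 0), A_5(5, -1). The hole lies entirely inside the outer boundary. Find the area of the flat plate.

Outer boundary:
Apply the shoelace formula: 2A = Σ (x_i·y_{i+1} − x_{i+1}·y_i), indices taken mod 5.
Cross-terms: 24, -6, 10, 67, -4  ⇒  Σ = 91
Area = |Σ|/2 = 45.5.
Hole:
A_1→A_2: (8)(-4) − (9)(-4) = 4
A_2→A_3: (9)(-3) − (9)(-4) = 9
A_3→A_4: (9)(0) − (6)(-3) = 18
A_4→A_5: (6)(-1) − (5)(0) = -6
A_5→A_1: (5)(-4) − (8)(-1) = -12
Σ = 13
Area = |Σ|/2 = 6.5.
Net area = 45.5 − 6.5 = 39.

39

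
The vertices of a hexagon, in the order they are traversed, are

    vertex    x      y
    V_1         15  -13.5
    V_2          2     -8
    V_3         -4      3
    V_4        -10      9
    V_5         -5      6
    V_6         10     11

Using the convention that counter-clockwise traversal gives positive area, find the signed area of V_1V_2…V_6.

-277.5

V_1→V_2: (15)(-8) − (2)(-13.5) = -93
V_2→V_3: (2)(3) − (-4)(-8) = -26
V_3→V_4: (-4)(9) − (-10)(3) = -6
V_4→V_5: (-10)(6) − (-5)(9) = -15
V_5→V_6: (-5)(11) − (10)(6) = -115
V_6→V_1: (10)(-13.5) − (15)(11) = -300
Σ = -555
Signed area = Σ/2 = -277.5 (negative ⇒ clockwise traversal).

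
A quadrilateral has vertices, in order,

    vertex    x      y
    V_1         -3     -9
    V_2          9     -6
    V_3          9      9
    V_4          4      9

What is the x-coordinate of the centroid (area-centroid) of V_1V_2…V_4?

40/9

Apply Gauss's area formula. First the cross-terms c_i = x_i·y_{i+1} − x_{i+1}·y_i:
  99, 135, 45, -9  ⇒  2A = 270, A = 135.
Then Σ (x_i + x_{i+1})·c_i = 3600, so x̄ = 3600 / (6·135) = 40/9.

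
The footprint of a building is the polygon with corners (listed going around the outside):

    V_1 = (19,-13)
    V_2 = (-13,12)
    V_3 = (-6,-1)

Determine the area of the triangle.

Apply the shoelace formula: 2A = Σ (x_i·y_{i+1} − x_{i+1}·y_i), indices taken mod 3.
Σ = (59) + (85) + (97) = 241
Area = |Σ|/2 = 120.5.

120.5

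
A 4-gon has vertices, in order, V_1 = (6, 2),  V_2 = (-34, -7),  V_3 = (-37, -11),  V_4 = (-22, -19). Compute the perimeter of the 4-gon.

98

|V_1V_2| = √((-40)² + (-9)²) = √1681 = 41
|V_2V_3| = √((-3)² + (-4)²) = √25 = 5
|V_3V_4| = √((15)² + (-8)²) = √289 = 17
|V_4V_1| = √((28)² + (21)²) = √1225 = 35
Perimeter = 41 + 5 + 17 + 35 = 98.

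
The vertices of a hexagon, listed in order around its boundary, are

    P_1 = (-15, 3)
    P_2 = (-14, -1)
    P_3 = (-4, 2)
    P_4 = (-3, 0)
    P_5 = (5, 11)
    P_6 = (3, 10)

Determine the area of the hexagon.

87

Σ = (57) + (-32) + (6) + (-33) + (17) + (159) = 174
Area = |Σ|/2 = 87.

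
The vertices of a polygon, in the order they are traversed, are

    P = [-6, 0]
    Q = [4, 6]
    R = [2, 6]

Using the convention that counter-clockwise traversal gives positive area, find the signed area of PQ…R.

6

P→Q: (-6)(6) − (4)(0) = -36
Q→R: (4)(6) − (2)(6) = 12
R→P: (2)(0) − (-6)(6) = 36
Σ = 12
Signed area = Σ/2 = 6 (positive ⇒ counter-clockwise traversal).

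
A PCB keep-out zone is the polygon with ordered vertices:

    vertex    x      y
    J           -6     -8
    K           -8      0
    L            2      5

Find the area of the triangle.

45

Apply the surveyor's formula: 2A = Σ (x_i·y_{i+1} − x_{i+1}·y_i), indices taken mod 3.
Σ = (-64) + (-40) + (14) = -90
Area = |Σ|/2 = 45.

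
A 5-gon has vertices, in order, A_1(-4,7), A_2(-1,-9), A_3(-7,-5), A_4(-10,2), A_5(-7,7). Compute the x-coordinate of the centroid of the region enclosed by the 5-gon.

-70/13

Apply Gauss's area formula. First the cross-terms c_i = x_i·y_{i+1} − x_{i+1}·y_i:
  43, -58, -64, -56, -21  ⇒  2A = -156, A = -78.
Then Σ (x_i + x_{i+1})·c_i = 2520, so x̄ = 2520 / (6·(-78)) = -70/13.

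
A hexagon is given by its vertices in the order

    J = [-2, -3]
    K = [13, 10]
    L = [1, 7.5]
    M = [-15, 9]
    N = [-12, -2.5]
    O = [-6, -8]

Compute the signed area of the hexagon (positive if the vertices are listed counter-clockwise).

Apply the surveyor's formula: 2A = Σ (x_i·y_{i+1} − x_{i+1}·y_i), indices taken mod 6.
Σ = (19) + (87.5) + (121.5) + (145.5) + (81) + (2) = 456.5
Signed area = Σ/2 = 228.25 (positive ⇒ counter-clockwise traversal).

228.25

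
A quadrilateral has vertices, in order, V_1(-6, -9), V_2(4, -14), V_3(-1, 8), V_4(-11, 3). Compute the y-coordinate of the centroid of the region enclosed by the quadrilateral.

Apply the shoelace (surveyor's) formula. First the cross-terms c_i = x_i·y_{i+1} − x_{i+1}·y_i:
  120, 18, 85, 117  ⇒  2A = 340, A = 170.
Then Σ (y_i + y_{i+1})·c_i = -2635, so ȳ = -2635 / (6·170) = -31/12.

-31/12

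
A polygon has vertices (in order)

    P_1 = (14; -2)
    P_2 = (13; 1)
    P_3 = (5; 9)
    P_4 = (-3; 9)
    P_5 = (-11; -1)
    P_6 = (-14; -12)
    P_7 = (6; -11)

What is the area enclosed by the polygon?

Apply the shoelace formula: 2A = Σ (x_i·y_{i+1} − x_{i+1}·y_i), indices taken mod 7.
Cross-terms: 40, 112, 72, 102, 118, 226, 142  ⇒  Σ = 812
Area = |Σ|/2 = 406.

406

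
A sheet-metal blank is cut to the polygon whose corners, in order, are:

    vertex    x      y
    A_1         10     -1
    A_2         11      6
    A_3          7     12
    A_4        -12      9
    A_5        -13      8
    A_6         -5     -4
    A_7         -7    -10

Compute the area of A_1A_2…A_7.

Apply the shoelace formula: 2A = Σ (x_i·y_{i+1} − x_{i+1}·y_i), indices taken mod 7.
Σ = (71) + (90) + (207) + (21) + (92) + (22) + (107) = 610
Area = |Σ|/2 = 305.

305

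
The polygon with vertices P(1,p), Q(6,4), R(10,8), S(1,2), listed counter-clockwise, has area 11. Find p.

0

Write out the shoelace sum; only the two edges meeting at P involve p:
2·Area = [(1·p − 1·2) + (1·4 − 6·p)] + 20
       = -5·p + 22 = 22
⇒ p = 0.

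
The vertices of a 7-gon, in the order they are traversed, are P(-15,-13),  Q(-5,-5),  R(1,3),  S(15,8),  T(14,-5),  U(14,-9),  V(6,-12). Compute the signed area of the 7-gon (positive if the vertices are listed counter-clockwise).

-326

Apply Gauss's area formula: 2A = Σ (x_i·y_{i+1} − x_{i+1}·y_i), indices taken mod 7.
Σ = (10) + (-10) + (-37) + (-187) + (-56) + (-114) + (-258) = -652
Signed area = Σ/2 = -326 (negative ⇒ clockwise traversal).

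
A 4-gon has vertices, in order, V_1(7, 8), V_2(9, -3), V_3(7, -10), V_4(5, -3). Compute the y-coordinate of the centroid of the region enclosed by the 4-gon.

-5/3

Apply the surveyor's formula. First the cross-terms c_i = x_i·y_{i+1} − x_{i+1}·y_i:
  -93, -69, 29, 61  ⇒  2A = -72, A = -36.
Then Σ (y_i + y_{i+1})·c_i = 360, so ȳ = 360 / (6·(-36)) = -5/3.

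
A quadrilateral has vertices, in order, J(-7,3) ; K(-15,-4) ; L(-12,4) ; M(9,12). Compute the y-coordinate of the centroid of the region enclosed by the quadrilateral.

161/39

Apply the shoelace (surveyor's) formula. First the cross-terms c_i = x_i·y_{i+1} − x_{i+1}·y_i:
  73, -108, -180, 111  ⇒  2A = -104, A = -52.
Then Σ (y_i + y_{i+1})·c_i = -1288, so ȳ = -1288 / (6·(-52)) = 161/39.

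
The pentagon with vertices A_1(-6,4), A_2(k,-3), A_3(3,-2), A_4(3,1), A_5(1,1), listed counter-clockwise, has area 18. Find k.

Write out the shoelace sum; only the two edges meeting at A_2 involve k:
2·Area = [((-6)·(-3) − k·4) + (k·(-2) − 3·(-3))] + 21
       = -6·k + 48 = 36
⇒ k = 2.

2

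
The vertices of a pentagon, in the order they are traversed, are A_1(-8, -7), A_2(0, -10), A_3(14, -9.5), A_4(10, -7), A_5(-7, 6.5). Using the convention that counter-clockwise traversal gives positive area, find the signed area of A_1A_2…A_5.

167

A_1→A_2: (-8)(-10) − (0)(-7) = 80
A_2→A_3: (0)(-9.5) − (14)(-10) = 140
A_3→A_4: (14)(-7) − (10)(-9.5) = -3
A_4→A_5: (10)(6.5) − (-7)(-7) = 16
A_5→A_1: (-7)(-7) − (-8)(6.5) = 101
Σ = 334
Signed area = Σ/2 = 167 (positive ⇒ counter-clockwise traversal).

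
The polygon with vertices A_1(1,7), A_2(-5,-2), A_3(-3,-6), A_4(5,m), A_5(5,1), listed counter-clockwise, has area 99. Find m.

Write out the shoelace sum; only the two edges meeting at A_4 involve m:
2·Area = [((-3)·m − 5·(-6)) + (5·1 − 5·m)] + 91
       = -8·m + 126 = 198
⇒ m = -9.

-9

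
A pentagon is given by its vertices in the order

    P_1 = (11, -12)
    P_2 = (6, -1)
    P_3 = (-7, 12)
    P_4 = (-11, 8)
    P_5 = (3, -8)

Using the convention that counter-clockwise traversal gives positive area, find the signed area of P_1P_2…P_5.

Apply the shoelace formula: 2A = Σ (x_i·y_{i+1} − x_{i+1}·y_i), indices taken mod 5.
Σ = (61) + (65) + (76) + (64) + (52) = 318
Signed area = Σ/2 = 159 (positive ⇒ counter-clockwise traversal).

159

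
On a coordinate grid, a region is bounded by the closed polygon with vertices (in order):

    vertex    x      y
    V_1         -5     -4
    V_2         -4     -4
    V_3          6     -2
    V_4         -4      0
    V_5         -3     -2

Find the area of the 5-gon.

Apply the shoelace formula: 2A = Σ (x_i·y_{i+1} − x_{i+1}·y_i), indices taken mod 5.
Cross-terms: 4, 32, -8, 8, 2  ⇒  Σ = 38
Area = |Σ|/2 = 19.

19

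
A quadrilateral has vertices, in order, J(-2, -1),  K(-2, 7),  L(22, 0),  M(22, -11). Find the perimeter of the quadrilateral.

|JK| = √((0)² + (8)²) = √64 = 8
|KL| = √((24)² + (-7)²) = √625 = 25
|LM| = √((0)² + (-11)²) = √121 = 11
|MJ| = √((-24)² + (10)²) = √676 = 26
Perimeter = 8 + 25 + 11 + 26 = 70.

70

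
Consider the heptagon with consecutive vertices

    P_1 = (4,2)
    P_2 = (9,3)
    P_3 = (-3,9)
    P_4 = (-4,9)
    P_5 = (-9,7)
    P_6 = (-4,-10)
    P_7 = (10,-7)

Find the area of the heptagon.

Σ = (-6) + (90) + (9) + (53) + (118) + (128) + (48) = 440
Area = |Σ|/2 = 220.

220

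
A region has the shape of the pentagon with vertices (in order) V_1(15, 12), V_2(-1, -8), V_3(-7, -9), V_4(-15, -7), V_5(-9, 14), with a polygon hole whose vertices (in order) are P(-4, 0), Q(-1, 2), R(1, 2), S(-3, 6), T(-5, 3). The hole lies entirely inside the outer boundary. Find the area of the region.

399.5

Outer boundary:
Apply the shoelace formula: 2A = Σ (x_i·y_{i+1} − x_{i+1}·y_i), indices taken mod 5.
Σ = (-108) + (-47) + (-86) + (-273) + (-318) = -832
Area = |Σ|/2 = 416.
Hole:
P→Q: (-4)(2) − (-1)(0) = -8
Q→R: (-1)(2) − (1)(2) = -4
R→S: (1)(6) − (-3)(2) = 12
S→T: (-3)(3) − (-5)(6) = 21
T→P: (-5)(0) − (-4)(3) = 12
Σ = 33
Area = |Σ|/2 = 16.5.
Net area = 416 − 16.5 = 399.5.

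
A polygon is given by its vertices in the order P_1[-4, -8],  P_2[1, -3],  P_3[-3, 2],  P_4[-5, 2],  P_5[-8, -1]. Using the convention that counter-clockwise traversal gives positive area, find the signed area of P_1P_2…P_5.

Apply the shoelace formula: 2A = Σ (x_i·y_{i+1} − x_{i+1}·y_i), indices taken mod 5.
Cross-terms: 20, -7, 4, 21, 60  ⇒  Σ = 98
Signed area = Σ/2 = 49 (positive ⇒ counter-clockwise traversal).

49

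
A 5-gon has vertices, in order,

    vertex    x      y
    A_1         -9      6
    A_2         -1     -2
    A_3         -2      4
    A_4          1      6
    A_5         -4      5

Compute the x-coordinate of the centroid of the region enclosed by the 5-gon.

-56/15

Apply Gauss's area formula. First the cross-terms c_i = x_i·y_{i+1} − x_{i+1}·y_i:
  24, -8, -16, 29, 21  ⇒  2A = 50, A = 25.
Then Σ (x_i + x_{i+1})·c_i = -560, so x̄ = -560 / (6·25) = -56/15.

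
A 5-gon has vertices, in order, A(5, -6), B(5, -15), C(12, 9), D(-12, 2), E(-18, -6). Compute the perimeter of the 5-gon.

92

|AB| = √((0)² + (-9)²) = √81 = 9
|BC| = √((7)² + (24)²) = √625 = 25
|CD| = √((-24)² + (-7)²) = √625 = 25
|DE| = √((-6)² + (-8)²) = √100 = 10
|EA| = √((23)² + (0)²) = √529 = 23
Perimeter = 9 + 25 + 25 + 10 + 23 = 92.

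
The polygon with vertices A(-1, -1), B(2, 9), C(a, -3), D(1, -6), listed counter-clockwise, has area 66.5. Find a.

-10

Write out the shoelace sum; only the two edges meeting at C involve a:
2·Area = [(2·(-3) − a·9) + (a·(-6) − 1·(-3))] + -14
       = -15·a + -17 = 133
⇒ a = -10.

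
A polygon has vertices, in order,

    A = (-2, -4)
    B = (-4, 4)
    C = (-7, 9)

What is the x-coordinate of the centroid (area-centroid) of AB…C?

Apply the surveyor's formula. First the cross-terms c_i = x_i·y_{i+1} − x_{i+1}·y_i:
  -24, -8, 46  ⇒  2A = 14, A = 7.
Then Σ (x_i + x_{i+1})·c_i = -182, so x̄ = -182 / (6·7) = -13/3.

-13/3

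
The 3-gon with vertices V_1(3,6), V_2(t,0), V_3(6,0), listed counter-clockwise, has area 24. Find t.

Write out the shoelace sum; only the two edges meeting at V_2 involve t:
2·Area = [(3·0 − t·6) + (t·0 − 6·0)] + 36
       = -6·t + 36 = 48
⇒ t = -2.

-2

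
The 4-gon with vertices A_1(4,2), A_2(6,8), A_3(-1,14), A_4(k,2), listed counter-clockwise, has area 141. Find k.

The doubled signed area Σ (x_i y_{i+1} − x_{i+1} y_i) is linear in k.
With k=0 it equals 102; the coefficient of k is -12 (from the two edges through A_4).
So -12·k + 102 = 2·141 = 282 ⇒ k = -15.

-15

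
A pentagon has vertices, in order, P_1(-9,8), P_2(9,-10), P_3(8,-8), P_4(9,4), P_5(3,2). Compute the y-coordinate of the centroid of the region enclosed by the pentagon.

-70/267

Apply the shoelace (surveyor's) formula. First the cross-terms c_i = x_i·y_{i+1} − x_{i+1}·y_i:
  18, 8, 104, 6, 42  ⇒  2A = 178, A = 89.
Then Σ (y_i + y_{i+1})·c_i = -140, so ȳ = -140 / (6·89) = -70/267.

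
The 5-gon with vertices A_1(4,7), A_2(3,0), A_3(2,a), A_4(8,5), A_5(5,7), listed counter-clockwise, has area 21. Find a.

The doubled signed area Σ (x_i y_{i+1} − x_{i+1} y_i) is linear in a.
With a=0 it equals 27; the coefficient of a is -5 (from the two edges through A_3).
So -5·a + 27 = 2·21 = 42 ⇒ a = -3.

-3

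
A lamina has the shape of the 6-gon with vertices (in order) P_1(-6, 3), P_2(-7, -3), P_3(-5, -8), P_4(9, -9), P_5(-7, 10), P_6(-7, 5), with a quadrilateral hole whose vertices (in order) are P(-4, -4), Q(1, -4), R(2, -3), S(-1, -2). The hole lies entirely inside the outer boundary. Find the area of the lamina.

Outer boundary:
P_1→P_2: (-6)(-3) − (-7)(3) = 39
P_2→P_3: (-7)(-8) − (-5)(-3) = 41
P_3→P_4: (-5)(-9) − (9)(-8) = 117
P_4→P_5: (9)(10) − (-7)(-9) = 27
P_5→P_6: (-7)(5) − (-7)(10) = 35
P_6→P_1: (-7)(3) − (-6)(5) = 9
Σ = 268
Area = |Σ|/2 = 134.
Hole:
Σ = (20) + (5) + (-7) + (-4) = 14
Area = |Σ|/2 = 7.
Net area = 134 − 7 = 127.

127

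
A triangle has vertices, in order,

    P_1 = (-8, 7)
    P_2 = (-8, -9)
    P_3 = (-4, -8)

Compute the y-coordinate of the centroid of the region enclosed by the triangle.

Apply Gauss's area formula. First the cross-terms c_i = x_i·y_{i+1} − x_{i+1}·y_i:
  128, 28, -92  ⇒  2A = 64, A = 32.
Then Σ (y_i + y_{i+1})·c_i = -640, so ȳ = -640 / (6·32) = -10/3.

-10/3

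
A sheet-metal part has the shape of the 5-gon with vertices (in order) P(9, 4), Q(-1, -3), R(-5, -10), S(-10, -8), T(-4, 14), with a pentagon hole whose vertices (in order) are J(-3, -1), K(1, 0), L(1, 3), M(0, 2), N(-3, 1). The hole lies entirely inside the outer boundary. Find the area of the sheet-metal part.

Outer boundary:
Apply the surveyor's formula: 2A = Σ (x_i·y_{i+1} − x_{i+1}·y_i), indices taken mod 5.
Σ = (-23) + (-5) + (-60) + (-172) + (-142) = -402
Area = |Σ|/2 = 201.
Hole:
Apply the shoelace (surveyor's) formula: 2A = Σ (x_i·y_{i+1} − x_{i+1}·y_i), indices taken mod 5.
J→K: (-3)(0) − (1)(-1) = 1
K→L: (1)(3) − (1)(0) = 3
L→M: (1)(2) − (0)(3) = 2
M→N: (0)(1) − (-3)(2) = 6
N→J: (-3)(-1) − (-3)(1) = 6
Σ = 18
Area = |Σ|/2 = 9.
Net area = 201 − 9 = 192.

192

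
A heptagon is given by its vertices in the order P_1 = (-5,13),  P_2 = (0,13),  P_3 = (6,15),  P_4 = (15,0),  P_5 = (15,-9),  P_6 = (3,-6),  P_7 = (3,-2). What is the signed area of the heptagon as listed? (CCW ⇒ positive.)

Cross-terms: -65, -78, -225, -135, -63, 12, 29  ⇒  Σ = -525
Signed area = Σ/2 = -262.5 (negative ⇒ clockwise traversal).

-262.5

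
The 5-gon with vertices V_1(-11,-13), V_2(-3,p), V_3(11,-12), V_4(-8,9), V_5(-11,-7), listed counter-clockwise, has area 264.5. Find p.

The doubled signed area Σ (x_i y_{i+1} − x_{i+1} y_i) is linear in p.
With p=0 it equals 221; the coefficient of p is -22 (from the two edges through V_2).
So -22·p + 221 = 2·264.5 = 529 ⇒ p = -14.

-14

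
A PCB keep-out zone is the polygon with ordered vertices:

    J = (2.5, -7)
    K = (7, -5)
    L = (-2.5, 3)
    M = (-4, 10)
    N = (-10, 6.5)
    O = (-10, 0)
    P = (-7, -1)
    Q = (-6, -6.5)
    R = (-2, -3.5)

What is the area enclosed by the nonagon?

Apply the shoelace (surveyor's) formula: 2A = Σ (x_i·y_{i+1} − x_{i+1}·y_i), indices taken mod 9.
J→K: (2.5)(-5) − (7)(-7) = 36.5
K→L: (7)(3) − (-2.5)(-5) = 8.5
L→M: (-2.5)(10) − (-4)(3) = -13
M→N: (-4)(6.5) − (-10)(10) = 74
N→O: (-10)(0) − (-10)(6.5) = 65
O→P: (-10)(-1) − (-7)(0) = 10
P→Q: (-7)(-6.5) − (-6)(-1) = 39.5
Q→R: (-6)(-3.5) − (-2)(-6.5) = 8
R→J: (-2)(-7) − (2.5)(-3.5) = 22.75
Σ = 251.25
Area = |Σ|/2 = 125.625.

125.625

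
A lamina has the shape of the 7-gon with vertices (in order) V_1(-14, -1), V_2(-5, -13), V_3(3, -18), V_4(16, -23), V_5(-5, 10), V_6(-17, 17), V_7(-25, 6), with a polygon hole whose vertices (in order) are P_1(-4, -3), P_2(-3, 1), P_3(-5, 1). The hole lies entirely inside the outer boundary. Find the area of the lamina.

539.5

Outer boundary:
Σ = (177) + (129) + (219) + (45) + (85) + (323) + (109) = 1087
Area = |Σ|/2 = 543.5.
Hole:
Σ = (-13) + (2) + (19) = 8
Area = |Σ|/2 = 4.
Net area = 543.5 − 4 = 539.5.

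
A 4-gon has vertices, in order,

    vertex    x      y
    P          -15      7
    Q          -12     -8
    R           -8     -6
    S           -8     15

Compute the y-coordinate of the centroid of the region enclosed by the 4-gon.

Apply the surveyor's formula. First the cross-terms c_i = x_i·y_{i+1} − x_{i+1}·y_i:
  204, 8, -168, 169  ⇒  2A = 213, A = 106.5.
Then Σ (y_i + y_{i+1})·c_i = 1890, so ȳ = 1890 / (6·106.5) = 210/71.

210/71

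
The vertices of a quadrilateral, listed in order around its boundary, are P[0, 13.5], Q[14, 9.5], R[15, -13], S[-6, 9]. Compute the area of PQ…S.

P→Q: (0)(9.5) − (14)(13.5) = -189
Q→R: (14)(-13) − (15)(9.5) = -324.5
R→S: (15)(9) − (-6)(-13) = 57
S→P: (-6)(13.5) − (0)(9) = -81
Σ = -537.5
Area = |Σ|/2 = 268.75.

268.75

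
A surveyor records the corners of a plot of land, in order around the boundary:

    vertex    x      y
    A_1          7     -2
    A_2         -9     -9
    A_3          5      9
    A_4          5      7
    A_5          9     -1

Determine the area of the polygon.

Apply the shoelace formula: 2A = Σ (x_i·y_{i+1} − x_{i+1}·y_i), indices taken mod 5.
Σ = (-81) + (-36) + (-10) + (-68) + (-11) = -206
Area = |Σ|/2 = 103.

103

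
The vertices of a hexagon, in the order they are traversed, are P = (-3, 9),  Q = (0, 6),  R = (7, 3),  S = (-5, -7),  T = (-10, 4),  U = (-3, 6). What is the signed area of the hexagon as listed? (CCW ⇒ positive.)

-120.5

P→Q: (-3)(6) − (0)(9) = -18
Q→R: (0)(3) − (7)(6) = -42
R→S: (7)(-7) − (-5)(3) = -34
S→T: (-5)(4) − (-10)(-7) = -90
T→U: (-10)(6) − (-3)(4) = -48
U→P: (-3)(9) − (-3)(6) = -9
Σ = -241
Signed area = Σ/2 = -120.5 (negative ⇒ clockwise traversal).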